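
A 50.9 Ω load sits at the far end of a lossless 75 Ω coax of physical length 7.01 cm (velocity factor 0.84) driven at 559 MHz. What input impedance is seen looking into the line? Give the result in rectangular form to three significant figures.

Z_in ≈ 80.9 + j29.8 Ω

λ = v/f = 0.84·c / 559 MHz = 0.451 m
βl = 2π·l/λ = 2π × 0.155 = 56°
tan(βl) = tan(56°) = 1.48
Z_in = Z_0·(Z_L + jZ_0·tanβl)/(Z_0 + jZ_L·tanβl)
     = 75·(50.9 + j111)/(75 + j75.4)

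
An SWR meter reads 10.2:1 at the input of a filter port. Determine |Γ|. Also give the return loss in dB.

|Γ| ≈ 0.821; return loss ≈ 1.71 dB

|Γ| = (S − 1)/(S + 1) = (10.2 − 1)/(10.2 + 1) = 9.2/11.2
RL = −20·log₁₀|Γ| = −20·log₁₀(0.821)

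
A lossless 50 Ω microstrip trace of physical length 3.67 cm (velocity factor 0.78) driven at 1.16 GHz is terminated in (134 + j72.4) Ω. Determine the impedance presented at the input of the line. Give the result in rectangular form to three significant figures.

Z_in ≈ 19.8 − j30.1 Ω

λ = v/f = 0.78·c / 1.16 GHz = 0.202 m
βl = 2π·l/λ = 2π × 0.182 = 65.5°
tan(βl) = tan(65.5°) = 2.19
Z_in = Z_0·(Z_L + jZ_0·tanβl)/(Z_0 + jZ_L·tanβl)
     = 50·(134 + j182)/(-109 + j294)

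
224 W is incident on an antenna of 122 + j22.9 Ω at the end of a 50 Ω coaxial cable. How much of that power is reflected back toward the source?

P_reflected ≈ 42.5 W

|Γ| = |(72 + j22.9)/(172 + j22.9)| = 0.435
|Γ|² = 0.19
P_refl = |Γ|²·P_inc = 42.5 W, P_del = (1 − |Γ|²)·P_inc = 182 W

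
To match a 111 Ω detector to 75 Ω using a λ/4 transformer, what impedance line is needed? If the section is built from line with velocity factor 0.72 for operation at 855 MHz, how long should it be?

Z_qwt ≈ 91.2 Ω; length ≈ 6.32 cm

Z_qwt = √(Z_0·R_L) = √(75 × 111) = √8325
λ = 0.72·c/f = 0.253 m, so l = λ/4 = 0.0632 m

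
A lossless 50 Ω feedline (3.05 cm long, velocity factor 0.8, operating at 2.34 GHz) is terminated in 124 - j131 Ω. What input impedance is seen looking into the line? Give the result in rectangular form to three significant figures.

λ = v/f = 0.8·c / 2.34 GHz = 0.103 m
βl = 2π·l/λ = 2π × 0.297 = 107°
tan(βl) = tan(107°) = -3.26
Z_in = Z_0·(Z_L + jZ_0·tanβl)/(Z_0 + jZ_L·tanβl)
     = 50·(124 − j294)/(-377 − j404)

Z_in ≈ 11.8 + j26.3 Ω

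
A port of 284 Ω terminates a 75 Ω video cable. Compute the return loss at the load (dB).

Γ = (284 − 75)/(284 + 75) = 0.582
RL = −20·log₁₀|Γ| = −20·log₁₀(0.582)

RL ≈ 4.7 dB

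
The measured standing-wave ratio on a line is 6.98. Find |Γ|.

|Γ| = (S − 1)/(S + 1) = (6.98 − 1)/(6.98 + 1) = 5.98/7.98

|Γ| ≈ 0.749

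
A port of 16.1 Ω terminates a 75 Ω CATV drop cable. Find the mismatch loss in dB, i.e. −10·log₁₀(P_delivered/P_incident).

Γ = (16.1 − 75)/(16.1 + 75) = -0.647
|Γ|² = 0.418, so P_del/P_inc = 1 − |Γ|² = 0.582
ML = −10·log₁₀(1 − |Γ|²)

mismatch loss ≈ 2.35 dB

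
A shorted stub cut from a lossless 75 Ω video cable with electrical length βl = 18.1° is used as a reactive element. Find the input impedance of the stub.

Z_in ≈ +j24.5 Ω

tan(βl) = 0.327
For a shorted stub, Z_in = jZ_0·tan(βl)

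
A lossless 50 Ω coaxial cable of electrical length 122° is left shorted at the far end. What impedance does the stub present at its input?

tan(βl) = -1.6
For a shorted stub, Z_in = jZ_0·tan(βl)

Z_in ≈ −j80 Ω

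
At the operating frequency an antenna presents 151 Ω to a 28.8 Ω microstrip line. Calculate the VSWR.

VSWR ≈ 5.24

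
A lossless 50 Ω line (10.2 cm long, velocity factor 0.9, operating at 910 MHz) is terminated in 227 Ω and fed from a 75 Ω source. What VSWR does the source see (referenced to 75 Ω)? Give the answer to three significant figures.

λ = v/f = 0.9·c / 910 MHz = 0.297 m
βl = 2π·l/λ = 2π × 0.344 = 124°
tan(βl) = -1.5
Z_in = Z_0·(Z_L + jZ_0·tanβl)/(Z_0 + jZ_L·tanβl) = 15.6 + j31.1 Ω
Γ_s = (Z_in − Z_s)/(Z_in + Z_s) = (-59.4 + j31.1)/(90.6 + j31.1), |Γ_s| = 0.7
VSWR = (1 + |Γ_s|)/(1 − |Γ_s|)

VSWR ≈ 5.67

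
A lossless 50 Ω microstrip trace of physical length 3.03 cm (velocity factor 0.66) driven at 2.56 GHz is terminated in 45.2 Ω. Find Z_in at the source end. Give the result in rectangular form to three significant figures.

λ = v/f = 0.66·c / 2.56 GHz = 0.0773 m
βl = 2π·l/λ = 2π × 0.392 = 141°
tan(βl) = tan(141°) = -0.809
Z_in = Z_0·(Z_L + jZ_0·tanβl)/(Z_0 + jZ_L·tanβl)
     = 50·(45.2 − j40.4)/(50 − j36.6)

Z_in ≈ 48.7 − j4.82 Ω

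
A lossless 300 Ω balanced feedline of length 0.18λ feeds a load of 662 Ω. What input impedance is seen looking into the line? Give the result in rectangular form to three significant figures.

Z_in ≈ 159 − j107 Ω

βl = 2π × 0.18 = 64.8°
tan(βl) = tan(64.8°) = 2.13
Z_in = Z_0·(Z_L + jZ_0·tanβl)/(Z_0 + jZ_L·tanβl)
     = 300·(662 + j638)/(300 + j1410)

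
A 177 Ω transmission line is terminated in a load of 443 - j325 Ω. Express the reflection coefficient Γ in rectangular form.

Γ = (Z_L − Z_0)/(Z_L + Z_0) = (266 − j325)/(620 − j325)

Γ ≈ 0.552 − j0.235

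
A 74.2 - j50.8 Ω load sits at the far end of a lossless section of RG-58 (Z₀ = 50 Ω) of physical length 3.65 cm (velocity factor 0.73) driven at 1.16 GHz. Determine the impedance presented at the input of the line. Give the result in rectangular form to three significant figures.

Z_in ≈ 20.5 + j0.539 Ω

λ = v/f = 0.73·c / 1.16 GHz = 0.189 m
βl = 2π·l/λ = 2π × 0.193 = 69.6°
tan(βl) = tan(69.6°) = 2.69
Z_in = Z_0·(Z_L + jZ_0·tanβl)/(Z_0 + jZ_L·tanβl)
     = 50·(74.2 + j83.6)/(187 + j200)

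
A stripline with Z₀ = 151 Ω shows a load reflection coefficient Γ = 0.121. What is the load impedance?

Z_L = Z_0·(1 + Γ)/(1 − Γ) = 151·(1.12)/(0.879)

Z_L ≈ 193 Ω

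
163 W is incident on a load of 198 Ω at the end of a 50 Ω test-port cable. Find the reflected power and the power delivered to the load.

Γ = (198 − 50)/(198 + 50) = 0.597
|Γ|² = 0.356
P_refl = |Γ|²·P_inc = 58.1 W, P_del = (1 − |Γ|²)·P_inc = 105 W

P_reflected ≈ 58.1 W; P_delivered ≈ 105 W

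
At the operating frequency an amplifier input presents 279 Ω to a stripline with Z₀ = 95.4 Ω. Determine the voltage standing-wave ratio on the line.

For a purely resistive load, VSWR = R_L/Z_0 or Z_0/R_L (whichever > 1) = 279/95.4

VSWR ≈ 2.92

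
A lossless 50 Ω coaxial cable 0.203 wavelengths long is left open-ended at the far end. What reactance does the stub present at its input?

βl = 2π × 0.203 = 73.1°
tan(βl) = 3.29
For an open-ended stub, Z_in = −jZ_0·cot(βl) = −jZ_0/tan(βl)

X_in ≈ -15.2 Ω (capacitive)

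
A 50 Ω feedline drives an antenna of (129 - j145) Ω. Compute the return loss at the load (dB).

Γ = (79 − j145)/(179 − j145), |Γ| = 0.717
RL = −20·log₁₀|Γ| = −20·log₁₀(0.717)

RL ≈ 2.89 dB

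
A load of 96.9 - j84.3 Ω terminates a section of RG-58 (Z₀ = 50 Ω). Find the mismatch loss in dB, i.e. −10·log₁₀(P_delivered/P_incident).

mismatch loss ≈ 1.7 dB

Γ = (46.9 − j84.3)/(146.9 − j84.3), |Γ| = 0.57
|Γ|² = 0.324, so P_del/P_inc = 1 − |Γ|² = 0.676
ML = −10·log₁₀(1 − |Γ|²)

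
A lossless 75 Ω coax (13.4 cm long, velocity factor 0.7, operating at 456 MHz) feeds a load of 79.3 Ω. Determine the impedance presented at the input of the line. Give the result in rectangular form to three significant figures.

Z_in ≈ 71.4 + j1.96 Ω

λ = v/f = 0.7·c / 456 MHz = 0.461 m
βl = 2π·l/λ = 2π × 0.291 = 105°
tan(βl) = tan(105°) = -3.8
Z_in = Z_0·(Z_L + jZ_0·tanβl)/(Z_0 + jZ_L·tanβl)
     = 75·(79.3 − j285)/(75 − j301)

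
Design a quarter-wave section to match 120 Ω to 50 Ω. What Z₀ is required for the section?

Z_qwt ≈ 77.5 Ω

Z_qwt = √(Z_0·R_L) = √(50 × 120) = √6000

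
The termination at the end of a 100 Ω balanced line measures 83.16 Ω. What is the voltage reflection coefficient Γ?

Γ = -0.0919

Γ = (Z_L − Z_0)/(Z_L + Z_0) = (83.16 − 100)/(83.16 + 100) = -16.84/183.2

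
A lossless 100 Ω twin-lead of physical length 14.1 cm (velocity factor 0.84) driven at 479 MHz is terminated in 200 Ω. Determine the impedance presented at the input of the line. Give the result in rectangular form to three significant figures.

Z_in ≈ 50.5 + j8.5 Ω

λ = v/f = 0.84·c / 479 MHz = 0.526 m
βl = 2π·l/λ = 2π × 0.268 = 96.5°
tan(βl) = tan(96.5°) = -8.8
Z_in = Z_0·(Z_L + jZ_0·tanβl)/(Z_0 + jZ_L·tanβl)
     = 100·(200 − j880)/(100 − j1760)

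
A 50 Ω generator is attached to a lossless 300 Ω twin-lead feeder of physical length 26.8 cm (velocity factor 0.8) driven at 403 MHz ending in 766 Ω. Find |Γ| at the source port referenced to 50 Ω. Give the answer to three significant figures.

λ = v/f = 0.8·c / 403 MHz = 0.596 m
βl = 2π·l/λ = 2π × 0.45 = 162°
tan(βl) = -0.325
Z_in = Z_0·(Z_L + jZ_0·tanβl)/(Z_0 + jZ_L·tanβl) = 502 + j319 Ω
Γ_s = (Z_in − Z_s)/(Z_in + Z_s) = (452 + j319)/(552 + j319), |Γ_s| = 0.868

|Γ| ≈ 0.868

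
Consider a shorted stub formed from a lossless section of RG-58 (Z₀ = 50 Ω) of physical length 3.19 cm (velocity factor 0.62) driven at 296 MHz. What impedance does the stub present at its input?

Z_in ≈ +j16.5 Ω

λ = v/f = 0.62·c / 296 MHz = 0.628 m
βl = 2π·l/λ = 2π × 0.0508 = 18.3°
tan(βl) = 0.33
For a shorted stub, Z_in = jZ_0·tan(βl)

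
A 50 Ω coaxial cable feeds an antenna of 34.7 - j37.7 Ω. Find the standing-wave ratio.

Γ = (Z_L − Z_0)/(Z_L + Z_0) = (-15.3 − j37.7)/(84.7 − j37.7)
|Γ| = 40.7/92.7 = 0.439
VSWR = (1 + |Γ|)/(1 − |Γ|) = 1.44/0.561

VSWR ≈ 2.56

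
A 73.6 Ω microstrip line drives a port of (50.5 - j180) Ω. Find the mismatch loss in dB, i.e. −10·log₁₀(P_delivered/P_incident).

mismatch loss ≈ 5.07 dB

Γ = (-23.1 − j180)/(124.1 − j180), |Γ| = 0.83
|Γ|² = 0.689, so P_del/P_inc = 1 − |Γ|² = 0.311
ML = −10·log₁₀(1 − |Γ|²)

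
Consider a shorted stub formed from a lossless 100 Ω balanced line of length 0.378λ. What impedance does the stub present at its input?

Z_in ≈ −j96.3 Ω

βl = 2π × 0.378 = 136°
tan(βl) = -0.963
For a shorted stub, Z_in = jZ_0·tan(βl)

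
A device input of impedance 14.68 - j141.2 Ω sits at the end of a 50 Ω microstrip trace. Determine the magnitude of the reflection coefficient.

|Γ| ≈ 0.937

Γ = (Z_L − Z_0)/(Z_L + Z_0) = (-35.32 − j141.2)/(64.68 − j141.2)
|Γ| = 146/155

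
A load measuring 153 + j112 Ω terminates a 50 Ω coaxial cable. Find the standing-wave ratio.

Γ = (Z_L − Z_0)/(Z_L + Z_0) = (103 + j112)/(203 + j112)
|Γ| = 152/232 = 0.656
VSWR = (1 + |Γ|)/(1 − |Γ|) = 1.66/0.344

VSWR ≈ 4.82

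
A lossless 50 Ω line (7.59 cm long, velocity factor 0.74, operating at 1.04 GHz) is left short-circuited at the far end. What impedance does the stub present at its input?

Z_in ≈ −j64 Ω

λ = v/f = 0.74·c / 1.04 GHz = 0.213 m
βl = 2π·l/λ = 2π × 0.356 = 128°
tan(βl) = -1.28
For a short-circuited stub, Z_in = jZ_0·tan(βl)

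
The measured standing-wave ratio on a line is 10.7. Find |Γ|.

|Γ| ≈ 0.829

|Γ| = (S − 1)/(S + 1) = (10.7 − 1)/(10.7 + 1) = 9.7/11.7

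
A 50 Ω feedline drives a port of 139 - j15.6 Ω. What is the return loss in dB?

RL ≈ 6.44 dB

Γ = (89 − j15.6)/(189 − j15.6), |Γ| = 0.476
RL = −20·log₁₀|Γ| = −20·log₁₀(0.476)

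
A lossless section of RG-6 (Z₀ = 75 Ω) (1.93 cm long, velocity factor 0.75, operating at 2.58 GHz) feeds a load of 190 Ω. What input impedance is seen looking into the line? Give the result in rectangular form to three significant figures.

λ = v/f = 0.75·c / 2.58 GHz = 0.0872 m
βl = 2π·l/λ = 2π × 0.221 = 79.7°
tan(βl) = tan(79.7°) = 5.49
Z_in = Z_0·(Z_L + jZ_0·tanβl)/(Z_0 + jZ_L·tanβl)
     = 75·(190 + j411)/(75 + j1040)

Z_in ≈ 30.4 − j11.5 Ω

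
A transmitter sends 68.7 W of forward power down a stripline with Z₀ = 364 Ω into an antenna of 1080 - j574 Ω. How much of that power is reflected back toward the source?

|Γ| = |(716 − j574)/(1444 − j574)| = 0.591
|Γ|² = 0.349
P_refl = |Γ|²·P_inc = 24 W, P_del = (1 − |Γ|²)·P_inc = 44.7 W

P_reflected ≈ 24 W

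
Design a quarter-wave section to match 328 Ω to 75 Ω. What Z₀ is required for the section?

Z_qwt ≈ 157 Ω

Z_qwt = √(Z_0·R_L) = √(75 × 328) = √24600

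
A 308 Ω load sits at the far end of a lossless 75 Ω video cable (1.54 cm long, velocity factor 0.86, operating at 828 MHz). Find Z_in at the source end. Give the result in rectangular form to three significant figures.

Z_in ≈ 124 − j140 Ω

λ = v/f = 0.86·c / 828 MHz = 0.312 m
βl = 2π·l/λ = 2π × 0.0494 = 17.8°
tan(βl) = tan(17.8°) = 0.321
Z_in = Z_0·(Z_L + jZ_0·tanβl)/(Z_0 + jZ_L·tanβl)
     = 75·(308 + j24.1)/(75 + j98.8)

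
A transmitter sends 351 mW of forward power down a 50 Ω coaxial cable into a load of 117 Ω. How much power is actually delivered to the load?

P_delivered ≈ 295 mW

Γ = (117 − 50)/(117 + 50) = 0.401
|Γ|² = 0.161
P_refl = |Γ|²·P_inc = 56.5 mW, P_del = (1 − |Γ|²)·P_inc = 295 mW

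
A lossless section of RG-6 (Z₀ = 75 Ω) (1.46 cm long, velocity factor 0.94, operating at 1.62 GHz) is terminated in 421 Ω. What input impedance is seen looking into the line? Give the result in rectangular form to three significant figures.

Z_in ≈ 48.3 − j114 Ω

λ = v/f = 0.94·c / 1.62 GHz = 0.174 m
βl = 2π·l/λ = 2π × 0.0839 = 30.2°
tan(βl) = tan(30.2°) = 0.582
Z_in = Z_0·(Z_L + jZ_0·tanβl)/(Z_0 + jZ_L·tanβl)
     = 75·(421 + j43.6)/(75 + j245)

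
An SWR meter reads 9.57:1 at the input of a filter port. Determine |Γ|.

|Γ| = (S − 1)/(S + 1) = (9.57 − 1)/(9.57 + 1) = 8.57/10.6

|Γ| ≈ 0.811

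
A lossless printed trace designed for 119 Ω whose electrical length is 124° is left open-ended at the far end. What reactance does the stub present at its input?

tan(βl) = -1.48
For an open-ended stub, Z_in = −jZ_0·cot(βl) = −jZ_0/tan(βl)

X_in ≈ 80.3 Ω (inductive)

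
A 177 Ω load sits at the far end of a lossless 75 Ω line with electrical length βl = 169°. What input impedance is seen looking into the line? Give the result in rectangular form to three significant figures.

Z_in ≈ 152 + j55 Ω

tan(βl) = tan(169°) = -0.194
Z_in = Z_0·(Z_L + jZ_0·tanβl)/(Z_0 + jZ_L·tanβl)
     = 75·(177 − j14.6)/(75 − j34.4)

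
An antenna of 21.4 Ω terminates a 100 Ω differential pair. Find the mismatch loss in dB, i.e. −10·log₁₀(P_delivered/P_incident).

Γ = (21.4 − 100)/(21.4 + 100) = -0.647
|Γ|² = 0.419, so P_del/P_inc = 1 − |Γ|² = 0.581
ML = −10·log₁₀(1 − |Γ|²)

mismatch loss ≈ 2.36 dB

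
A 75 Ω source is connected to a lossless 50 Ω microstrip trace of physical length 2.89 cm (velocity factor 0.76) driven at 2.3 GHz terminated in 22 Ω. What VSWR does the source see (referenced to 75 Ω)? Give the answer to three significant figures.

λ = v/f = 0.76·c / 2.3 GHz = 0.0991 m
βl = 2π·l/λ = 2π × 0.292 = 105°
tan(βl) = -3.74
Z_in = Z_0·(Z_L + jZ_0·tanβl)/(Z_0 + jZ_L·tanβl) = 89 − j40.6 Ω
Γ_s = (Z_in − Z_s)/(Z_in + Z_s) = (14 − j40.6)/(164 − j40.6), |Γ_s| = 0.254
VSWR = (1 + |Γ_s|)/(1 − |Γ_s|)

VSWR ≈ 1.68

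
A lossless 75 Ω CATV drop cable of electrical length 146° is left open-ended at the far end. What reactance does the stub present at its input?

tan(βl) = -0.675
For an open-ended stub, Z_in = −jZ_0·cot(βl) = −jZ_0/tan(βl)

X_in ≈ 111 Ω (inductive)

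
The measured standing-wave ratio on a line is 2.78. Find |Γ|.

|Γ| = (S − 1)/(S + 1) = (2.78 − 1)/(2.78 + 1) = 1.78/3.78

|Γ| ≈ 0.471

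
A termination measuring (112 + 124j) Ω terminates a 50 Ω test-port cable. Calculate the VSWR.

Γ = (Z_L − Z_0)/(Z_L + Z_0) = (62 + j124)/(162 + j124)
|Γ| = 139/204 = 0.68
VSWR = (1 + |Γ|)/(1 − |Γ|) = 1.68/0.32

VSWR ≈ 5.24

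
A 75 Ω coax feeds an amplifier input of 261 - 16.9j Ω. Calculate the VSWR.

VSWR ≈ 3.5

Γ = (Z_L − Z_0)/(Z_L + Z_0) = (186 − j16.9)/(336 − j16.9)
|Γ| = 187/336 = 0.555
VSWR = (1 + |Γ|)/(1 − |Γ|) = 1.56/0.445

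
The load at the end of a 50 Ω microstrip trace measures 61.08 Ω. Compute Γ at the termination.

Γ = 0.0997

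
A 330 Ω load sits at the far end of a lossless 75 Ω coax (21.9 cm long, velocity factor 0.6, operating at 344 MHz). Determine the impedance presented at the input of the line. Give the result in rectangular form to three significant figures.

Z_in ≈ 61.1 + j109 Ω

λ = v/f = 0.6·c / 344 MHz = 0.523 m
βl = 2π·l/λ = 2π × 0.419 = 151°
tan(βl) = tan(151°) = -0.562
Z_in = Z_0·(Z_L + jZ_0·tanβl)/(Z_0 + jZ_L·tanβl)
     = 75·(330 − j42.1)/(75 − j185)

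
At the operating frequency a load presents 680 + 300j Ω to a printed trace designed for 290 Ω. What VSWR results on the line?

VSWR ≈ 2.88

Γ = (Z_L − Z_0)/(Z_L + Z_0) = (390 + j300)/(970 + j300)
|Γ| = 492/1020 = 0.485
VSWR = (1 + |Γ|)/(1 − |Γ|) = 1.48/0.515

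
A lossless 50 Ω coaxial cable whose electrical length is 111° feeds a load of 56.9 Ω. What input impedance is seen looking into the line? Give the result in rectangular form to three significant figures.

tan(βl) = tan(111°) = -2.61
Z_in = Z_0·(Z_L + jZ_0·tanβl)/(Z_0 + jZ_L·tanβl)
     = 50·(56.9 − j130)/(50 − j148)

Z_in ≈ 45.3 + j3.93 Ω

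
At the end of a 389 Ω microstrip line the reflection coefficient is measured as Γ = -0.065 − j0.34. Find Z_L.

Z_L ≈ 274 − j212 Ω

Z_L = Z_0·(1 + Γ)/(1 − Γ) = 389·(0.935 − j0.34)/(1.06 + j0.34)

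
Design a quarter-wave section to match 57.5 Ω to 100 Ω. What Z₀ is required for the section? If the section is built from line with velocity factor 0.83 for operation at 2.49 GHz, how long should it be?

Z_qwt = √(Z_0·R_L) = √(100 × 57.5) = √5750
λ = 0.83·c/f = 0.1 m, so l = λ/4 = 0.025 m

Z_qwt ≈ 75.8 Ω; length ≈ 2.5 cm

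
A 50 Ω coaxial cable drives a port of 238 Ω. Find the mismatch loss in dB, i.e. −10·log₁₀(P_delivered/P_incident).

mismatch loss ≈ 2.41 dB

Γ = (238 − 50)/(238 + 50) = 0.653
|Γ|² = 0.426, so P_del/P_inc = 1 − |Γ|² = 0.574
ML = −10·log₁₀(1 − |Γ|²)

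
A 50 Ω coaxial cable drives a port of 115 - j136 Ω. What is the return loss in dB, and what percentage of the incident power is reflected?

Γ = (65 − j136)/(165 − j136), |Γ| = 0.705
RL = −20·log₁₀(0.705) = 3.04 dB
P_refl/P_inc = |Γ|² = 0.497

RL ≈ 3.04 dB; 49.7% of incident power reflected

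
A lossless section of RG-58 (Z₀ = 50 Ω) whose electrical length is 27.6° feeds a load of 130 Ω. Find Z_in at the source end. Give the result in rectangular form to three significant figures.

Z_in ≈ 58.1 − j52.9 Ω

tan(βl) = tan(27.6°) = 0.523
Z_in = Z_0·(Z_L + jZ_0·tanβl)/(Z_0 + jZ_L·tanβl)
     = 50·(130 + j26.1)/(50 + j68)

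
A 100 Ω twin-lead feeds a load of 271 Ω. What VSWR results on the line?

For a purely resistive load, VSWR = R_L/Z_0 or Z_0/R_L (whichever > 1) = 271/100

VSWR ≈ 2.71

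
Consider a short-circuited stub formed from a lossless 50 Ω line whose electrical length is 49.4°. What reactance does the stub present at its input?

X_in ≈ 58.3 Ω (inductive)

tan(βl) = 1.17
For a short-circuited stub, Z_in = jZ_0·tan(βl)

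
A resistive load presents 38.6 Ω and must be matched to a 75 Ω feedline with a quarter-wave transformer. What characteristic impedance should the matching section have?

Z_qwt ≈ 53.8 Ω

Z_qwt = √(Z_0·R_L) = √(75 × 38.6) = √2895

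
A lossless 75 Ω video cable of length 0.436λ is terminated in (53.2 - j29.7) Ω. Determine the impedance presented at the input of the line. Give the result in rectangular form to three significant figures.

βl = 2π × 0.436 = 157°
tan(βl) = tan(157°) = -0.425
Z_in = Z_0·(Z_L + jZ_0·tanβl)/(Z_0 + jZ_L·tanβl)
     = 75·(53.2 − j61.6)/(62.4 − j22.6)

Z_in ≈ 80.3 − j44.9 Ω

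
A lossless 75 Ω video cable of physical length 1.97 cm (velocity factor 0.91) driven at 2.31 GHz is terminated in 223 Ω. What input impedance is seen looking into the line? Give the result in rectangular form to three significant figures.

Z_in ≈ 32.4 − j37 Ω

λ = v/f = 0.91·c / 2.31 GHz = 0.118 m
βl = 2π·l/λ = 2π × 0.167 = 60°
tan(βl) = tan(60°) = 1.73
Z_in = Z_0·(Z_L + jZ_0·tanβl)/(Z_0 + jZ_L·tanβl)
     = 75·(223 + j130)/(75 + j386)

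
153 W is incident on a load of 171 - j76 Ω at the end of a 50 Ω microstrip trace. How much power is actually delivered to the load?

P_delivered ≈ 95.8 W

|Γ| = |(121 − j76)/(221 − j76)| = 0.611
|Γ|² = 0.374
P_refl = |Γ|²·P_inc = 57.2 W, P_del = (1 − |Γ|²)·P_inc = 95.8 W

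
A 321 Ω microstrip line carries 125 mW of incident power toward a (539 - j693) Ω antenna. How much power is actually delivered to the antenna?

P_delivered ≈ 70.9 mW

|Γ| = |(218 − j693)/(860 − j693)| = 0.658
|Γ|² = 0.433
P_refl = |Γ|²·P_inc = 54.1 mW, P_del = (1 − |Γ|²)·P_inc = 70.9 mW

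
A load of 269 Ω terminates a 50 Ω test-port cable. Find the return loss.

Γ = (269 − 50)/(269 + 50) = 0.687
RL = −20·log₁₀|Γ| = −20·log₁₀(0.687)

RL ≈ 3.27 dB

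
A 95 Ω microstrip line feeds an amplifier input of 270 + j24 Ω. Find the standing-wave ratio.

Γ = (Z_L − Z_0)/(Z_L + Z_0) = (175 + j24)/(365 + j24)
|Γ| = 177/366 = 0.483
VSWR = (1 + |Γ|)/(1 − |Γ|) = 1.48/0.517

VSWR ≈ 2.87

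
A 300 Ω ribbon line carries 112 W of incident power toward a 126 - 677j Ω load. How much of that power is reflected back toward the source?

P_reflected ≈ 85.5 W

|Γ| = |(-174 − j677)/(426 − j677)| = 0.874
|Γ|² = 0.764
P_refl = |Γ|²·P_inc = 85.5 W, P_del = (1 − |Γ|²)·P_inc = 26.5 W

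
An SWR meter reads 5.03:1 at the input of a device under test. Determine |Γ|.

|Γ| ≈ 0.668

|Γ| = (S − 1)/(S + 1) = (5.03 − 1)/(5.03 + 1) = 4.03/6.03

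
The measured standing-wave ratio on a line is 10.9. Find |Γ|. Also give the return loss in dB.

|Γ| ≈ 0.832; return loss ≈ 1.6 dB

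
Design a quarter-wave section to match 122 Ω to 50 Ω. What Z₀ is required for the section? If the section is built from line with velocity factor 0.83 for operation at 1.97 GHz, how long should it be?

Z_qwt = √(Z_0·R_L) = √(50 × 122) = √6100
λ = 0.83·c/f = 0.126 m, so l = λ/4 = 0.0316 m

Z_qwt ≈ 78.1 Ω; length ≈ 3.16 cm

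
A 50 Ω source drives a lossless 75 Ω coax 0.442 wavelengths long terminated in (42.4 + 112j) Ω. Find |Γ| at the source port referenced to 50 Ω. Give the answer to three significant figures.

|Γ| ≈ 0.715

βl = 2π × 0.442 = 159°
tan(βl) = -0.381
Z_in = Z_0·(Z_L + jZ_0·tanβl)/(Z_0 + jZ_L·tanβl) = 19.3 + j55.8 Ω
Γ_s = (Z_in − Z_s)/(Z_in + Z_s) = (-30.7 + j55.8)/(69.3 + j55.8), |Γ_s| = 0.715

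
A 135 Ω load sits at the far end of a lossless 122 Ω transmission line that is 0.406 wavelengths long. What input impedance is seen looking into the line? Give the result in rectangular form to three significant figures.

Z_in ≈ 126 + j11.8 Ω

βl = 2π × 0.406 = 146°
tan(βl) = tan(146°) = -0.67
Z_in = Z_0·(Z_L + jZ_0·tanβl)/(Z_0 + jZ_L·tanβl)
     = 122·(135 − j81.8)/(122 − j90.5)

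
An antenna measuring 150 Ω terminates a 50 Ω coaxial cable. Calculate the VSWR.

Γ = (150 − 50)/(150 + 50) = 0.5
VSWR = (1 + 0.5)/(1 − 0.5)

VSWR ≈ 3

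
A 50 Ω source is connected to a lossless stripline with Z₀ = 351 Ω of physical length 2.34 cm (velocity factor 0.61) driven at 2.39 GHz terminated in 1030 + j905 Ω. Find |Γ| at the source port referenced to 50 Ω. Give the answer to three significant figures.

|Γ| ≈ 0.474

λ = v/f = 0.61·c / 2.39 GHz = 0.0766 m
βl = 2π·l/λ = 2π × 0.306 = 110°
tan(βl) = -2.74
Z_in = Z_0·(Z_L + jZ_0·tanβl)/(Z_0 + jZ_L·tanβl) = 67.6 + j60.1 Ω
Γ_s = (Z_in − Z_s)/(Z_in + Z_s) = (17.6 + j60.1)/(118 + j60.1), |Γ_s| = 0.474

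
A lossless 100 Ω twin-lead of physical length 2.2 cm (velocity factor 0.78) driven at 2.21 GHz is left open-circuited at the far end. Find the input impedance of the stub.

λ = v/f = 0.78·c / 2.21 GHz = 0.106 m
βl = 2π·l/λ = 2π × 0.208 = 74.8°
tan(βl) = 3.68
For an open-circuited stub, Z_in = −jZ_0·cot(βl) = −jZ_0/tan(βl)

Z_in ≈ −j27.2 Ω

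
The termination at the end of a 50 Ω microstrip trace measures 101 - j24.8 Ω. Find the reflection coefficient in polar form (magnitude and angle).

Γ = (Z_L − Z_0)/(Z_L + Z_0) = (51 − j24.8)/(151 − j24.8)
|Γ| = 56.7/153 = 0.371

Γ ≈ 0.371 ∠ -16.6°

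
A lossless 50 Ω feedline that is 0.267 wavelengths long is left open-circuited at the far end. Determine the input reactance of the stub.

βl = 2π × 0.267 = 96.1°
tan(βl) = -9.33
For an open-circuited stub, Z_in = −jZ_0·cot(βl) = −jZ_0/tan(βl)

X_in ≈ 5.36 Ω (inductive)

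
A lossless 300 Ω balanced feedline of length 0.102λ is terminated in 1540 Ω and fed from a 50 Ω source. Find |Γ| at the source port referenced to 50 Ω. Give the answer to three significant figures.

|Γ| ≈ 0.907

βl = 2π × 0.102 = 36.7°
tan(βl) = 0.746
Z_in = Z_0·(Z_L + jZ_0·tanβl)/(Z_0 + jZ_L·tanβl) = 153 − j362 Ω
Γ_s = (Z_in − Z_s)/(Z_in + Z_s) = (103 − j362)/(203 − j362), |Γ_s| = 0.907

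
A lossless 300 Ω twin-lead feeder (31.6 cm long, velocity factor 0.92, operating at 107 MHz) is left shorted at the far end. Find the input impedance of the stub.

Z_in ≈ +j291 Ω

λ = v/f = 0.92·c / 107 MHz = 2.58 m
βl = 2π·l/λ = 2π × 0.123 = 44.1°
tan(βl) = 0.969
For a shorted stub, Z_in = jZ_0·tan(βl)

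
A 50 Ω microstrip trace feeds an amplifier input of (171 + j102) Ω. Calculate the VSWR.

VSWR ≈ 4.72

Γ = (Z_L − Z_0)/(Z_L + Z_0) = (121 + j102)/(221 + j102)
|Γ| = 158/243 = 0.65
VSWR = (1 + |Γ|)/(1 − |Γ|) = 1.65/0.35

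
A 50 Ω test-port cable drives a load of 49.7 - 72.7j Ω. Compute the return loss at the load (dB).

RL ≈ 4.59 dB

Γ = (-0.3 − j72.7)/(99.7 − j72.7), |Γ| = 0.589
RL = −20·log₁₀|Γ| = −20·log₁₀(0.589)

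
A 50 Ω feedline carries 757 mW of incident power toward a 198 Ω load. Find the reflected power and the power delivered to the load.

Γ = (198 − 50)/(198 + 50) = 0.597
|Γ|² = 0.356
P_refl = |Γ|²·P_inc = 270 mW, P_del = (1 − |Γ|²)·P_inc = 487 mW

P_reflected ≈ 270 mW; P_delivered ≈ 487 mW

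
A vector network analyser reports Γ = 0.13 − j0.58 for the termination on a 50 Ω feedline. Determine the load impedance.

Z_L ≈ 29.6 − j53.1 Ω

Z_L = Z_0·(1 + Γ)/(1 − Γ) = 50·(1.13 − j0.58)/(0.87 + j0.58)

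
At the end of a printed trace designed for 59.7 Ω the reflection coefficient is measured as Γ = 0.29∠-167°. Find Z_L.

Z_L ≈ 33.2 − j4.72 Ω

Z_L = Z_0·(1 + Γ)/(1 − Γ) = 59.7·(0.717 − j0.0652)/(1.28 + j0.0652)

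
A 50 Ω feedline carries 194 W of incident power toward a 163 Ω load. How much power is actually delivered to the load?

P_delivered ≈ 139 W

Γ = (163 − 50)/(163 + 50) = 0.531
|Γ|² = 0.281
P_refl = |Γ|²·P_inc = 54.6 W, P_del = (1 − |Γ|²)·P_inc = 139 W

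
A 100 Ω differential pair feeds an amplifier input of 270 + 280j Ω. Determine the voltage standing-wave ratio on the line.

Γ = (Z_L − Z_0)/(Z_L + Z_0) = (170 + j280)/(370 + j280)
|Γ| = 328/464 = 0.706
VSWR = (1 + |Γ|)/(1 − |Γ|) = 1.71/0.294

VSWR ≈ 5.8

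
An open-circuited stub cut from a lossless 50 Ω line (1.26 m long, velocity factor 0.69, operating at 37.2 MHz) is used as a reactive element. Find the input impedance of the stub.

Z_in ≈ −j7.46 Ω

λ = v/f = 0.69·c / 37.2 MHz = 5.56 m
βl = 2π·l/λ = 2π × 0.226 = 81.5°
tan(βl) = 6.7
For an open-circuited stub, Z_in = −jZ_0·cot(βl) = −jZ_0/tan(βl)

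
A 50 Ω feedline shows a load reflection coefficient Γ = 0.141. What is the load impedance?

Z_L ≈ 66.4 Ω

Z_L = Z_0·(1 + Γ)/(1 − Γ) = 50·(1.14)/(0.859)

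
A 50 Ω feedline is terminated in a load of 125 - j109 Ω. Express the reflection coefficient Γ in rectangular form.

Γ ≈ 0.588 − j0.256

Γ = (Z_L − Z_0)/(Z_L + Z_0) = (75 − j109)/(175 − j109)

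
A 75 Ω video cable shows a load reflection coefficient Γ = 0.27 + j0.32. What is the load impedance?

Z_L = Z_0·(1 + Γ)/(1 − Γ) = 75·(1.27 + j0.32)/(0.73 − j0.32)

Z_L ≈ 97.4 + j75.6 Ω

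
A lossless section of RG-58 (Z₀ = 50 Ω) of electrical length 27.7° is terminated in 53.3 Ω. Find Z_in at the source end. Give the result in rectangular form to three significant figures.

tan(βl) = tan(27.7°) = 0.525
Z_in = Z_0·(Z_L + jZ_0·tanβl)/(Z_0 + jZ_L·tanβl)
     = 50·(53.3 + j26.3)/(50 + j28)

Z_in ≈ 51.8 − j2.73 Ω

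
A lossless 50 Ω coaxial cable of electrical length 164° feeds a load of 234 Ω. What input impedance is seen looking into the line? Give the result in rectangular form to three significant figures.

Z_in ≈ 90.4 + j107 Ω

tan(βl) = tan(164°) = -0.287
Z_in = Z_0·(Z_L + jZ_0·tanβl)/(Z_0 + jZ_L·tanβl)
     = 50·(234 − j14.3)/(50 − j67.1)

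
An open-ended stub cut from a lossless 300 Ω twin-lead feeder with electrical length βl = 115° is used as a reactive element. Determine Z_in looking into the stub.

Z_in ≈ +j140 Ω

tan(βl) = -2.14
For an open-ended stub, Z_in = −jZ_0·cot(βl) = −jZ_0/tan(βl)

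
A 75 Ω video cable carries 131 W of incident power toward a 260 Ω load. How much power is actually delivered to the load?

Γ = (260 − 75)/(260 + 75) = 0.552
|Γ|² = 0.305
P_refl = |Γ|²·P_inc = 40 W, P_del = (1 − |Γ|²)·P_inc = 91 W

P_delivered ≈ 91 W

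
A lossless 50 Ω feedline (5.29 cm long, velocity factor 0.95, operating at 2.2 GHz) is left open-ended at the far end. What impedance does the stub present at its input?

Z_in ≈ +j77 Ω

λ = v/f = 0.95·c / 2.2 GHz = 0.13 m
βl = 2π·l/λ = 2π × 0.408 = 147°
tan(βl) = -0.649
For an open-ended stub, Z_in = −jZ_0·cot(βl) = −jZ_0/tan(βl)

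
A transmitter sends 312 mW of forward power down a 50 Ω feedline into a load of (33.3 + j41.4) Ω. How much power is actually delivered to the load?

P_delivered ≈ 240 mW

|Γ| = |(-16.7 + j41.4)/(83.3 + j41.4)| = 0.48
|Γ|² = 0.23
P_refl = |Γ|²·P_inc = 71.9 mW, P_del = (1 − |Γ|²)·P_inc = 240 mW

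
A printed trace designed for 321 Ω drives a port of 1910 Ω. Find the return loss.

Γ = (1910 − 321)/(1910 + 321) = 0.712
RL = −20·log₁₀|Γ| = −20·log₁₀(0.712)

RL ≈ 2.95 dB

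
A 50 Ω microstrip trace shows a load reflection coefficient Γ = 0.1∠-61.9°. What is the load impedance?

Z_L = Z_0·(1 + Γ)/(1 − Γ) = 50·(1.05 − j0.0882)/(0.953 + j0.0882)

Z_L ≈ 54.1 − j9.63 Ω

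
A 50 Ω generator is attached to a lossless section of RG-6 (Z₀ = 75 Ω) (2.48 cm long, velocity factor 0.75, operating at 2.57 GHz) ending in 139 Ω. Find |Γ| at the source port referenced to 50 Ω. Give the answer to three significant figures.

|Γ| ≈ 0.15

λ = v/f = 0.75·c / 2.57 GHz = 0.0875 m
βl = 2π·l/λ = 2π × 0.283 = 102°
tan(βl) = -4.71
Z_in = Z_0·(Z_L + jZ_0·tanβl)/(Z_0 + jZ_L·tanβl) = 41.7 + j11.1 Ω
Γ_s = (Z_in − Z_s)/(Z_in + Z_s) = (-8.26 + j11.1)/(91.7 + j11.1), |Γ_s| = 0.15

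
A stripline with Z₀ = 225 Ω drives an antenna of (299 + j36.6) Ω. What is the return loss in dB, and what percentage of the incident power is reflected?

RL ≈ 16.1 dB; 2.47% of incident power reflected

Γ = (74 + j36.6)/(524 + j36.6), |Γ| = 0.157
RL = −20·log₁₀(0.157) = 16.1 dB
P_refl/P_inc = |Γ|² = 0.0247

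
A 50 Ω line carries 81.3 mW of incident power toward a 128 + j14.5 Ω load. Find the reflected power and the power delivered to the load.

|Γ| = |(78 + j14.5)/(178 + j14.5)| = 0.444
|Γ|² = 0.197
P_refl = |Γ|²·P_inc = 16 mW, P_del = (1 − |Γ|²)·P_inc = 65.3 mW

P_reflected ≈ 16 mW; P_delivered ≈ 65.3 mW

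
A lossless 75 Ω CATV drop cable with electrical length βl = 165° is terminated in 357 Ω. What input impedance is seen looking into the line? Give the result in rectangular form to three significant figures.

tan(βl) = tan(165°) = -0.268
Z_in = Z_0·(Z_L + jZ_0·tanβl)/(Z_0 + jZ_L·tanβl)
     = 75·(357 − j20.1)/(75 − j95.7)

Z_in ≈ 146 + j166 Ω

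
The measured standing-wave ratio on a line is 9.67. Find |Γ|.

|Γ| ≈ 0.813

|Γ| = (S − 1)/(S + 1) = (9.67 − 1)/(9.67 + 1) = 8.67/10.7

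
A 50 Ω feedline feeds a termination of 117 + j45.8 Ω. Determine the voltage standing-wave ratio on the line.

VSWR ≈ 2.76

Γ = (Z_L − Z_0)/(Z_L + Z_0) = (67 + j45.8)/(167 + j45.8)
|Γ| = 81.2/173 = 0.469
VSWR = (1 + |Γ|)/(1 − |Γ|) = 1.47/0.531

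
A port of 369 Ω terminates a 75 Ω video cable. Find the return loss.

RL ≈ 3.58 dB

Γ = (369 − 75)/(369 + 75) = 0.662
RL = −20·log₁₀|Γ| = −20·log₁₀(0.662)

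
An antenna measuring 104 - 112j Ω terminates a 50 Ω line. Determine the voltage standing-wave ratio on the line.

Γ = (Z_L − Z_0)/(Z_L + Z_0) = (54 − j112)/(154 − j112)
|Γ| = 124/190 = 0.653
VSWR = (1 + |Γ|)/(1 − |Γ|) = 1.65/0.347

VSWR ≈ 4.76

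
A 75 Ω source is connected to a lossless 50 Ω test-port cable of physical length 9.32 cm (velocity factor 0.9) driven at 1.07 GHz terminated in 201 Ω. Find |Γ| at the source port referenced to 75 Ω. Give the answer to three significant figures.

λ = v/f = 0.9·c / 1.07 GHz = 0.252 m
βl = 2π·l/λ = 2π × 0.369 = 133°
tan(βl) = -1.07
Z_in = Z_0·(Z_L + jZ_0·tanβl)/(Z_0 + jZ_L·tanβl) = 22 + j41.5 Ω
Γ_s = (Z_in − Z_s)/(Z_in + Z_s) = (-53 + j41.5)/(97 + j41.5), |Γ_s| = 0.637

|Γ| ≈ 0.637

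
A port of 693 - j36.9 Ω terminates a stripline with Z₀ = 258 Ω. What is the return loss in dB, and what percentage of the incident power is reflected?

Γ = (435 − j36.9)/(951 − j36.9), |Γ| = 0.459
RL = −20·log₁₀(0.459) = 6.77 dB
P_refl/P_inc = |Γ|² = 0.21

RL ≈ 6.77 dB; 21% of incident power reflected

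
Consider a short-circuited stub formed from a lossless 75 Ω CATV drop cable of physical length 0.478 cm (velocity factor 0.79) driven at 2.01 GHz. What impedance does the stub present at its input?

Z_in ≈ +j19.5 Ω

λ = v/f = 0.79·c / 2.01 GHz = 0.118 m
βl = 2π·l/λ = 2π × 0.0405 = 14.6°
tan(βl) = 0.26
For a short-circuited stub, Z_in = jZ_0·tan(βl)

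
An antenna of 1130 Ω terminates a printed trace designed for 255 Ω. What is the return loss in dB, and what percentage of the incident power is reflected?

Γ = (1130 − 255)/(1130 + 255) = 0.632
RL = −20·log₁₀(0.632) = 3.99 dB
P_refl/P_inc = |Γ|² = 0.399

RL ≈ 3.99 dB; 39.9% of incident power reflected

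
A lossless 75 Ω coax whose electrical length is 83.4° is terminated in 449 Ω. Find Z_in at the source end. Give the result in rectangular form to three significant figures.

tan(βl) = tan(83.4°) = 8.64
Z_in = Z_0·(Z_L + jZ_0·tanβl)/(Z_0 + jZ_L·tanβl)
     = 75·(449 + j648)/(75 + j3880)

Z_in ≈ 12.7 − j8.43 Ω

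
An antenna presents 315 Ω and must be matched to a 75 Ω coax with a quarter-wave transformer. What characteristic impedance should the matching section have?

Z_qwt ≈ 154 Ω

Z_qwt = √(Z_0·R_L) = √(75 × 315) = √23620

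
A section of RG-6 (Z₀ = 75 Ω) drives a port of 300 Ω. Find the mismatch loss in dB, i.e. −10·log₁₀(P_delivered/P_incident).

Γ = (300 − 75)/(300 + 75) = 0.6
|Γ|² = 0.36, so P_del/P_inc = 1 − |Γ|² = 0.64
ML = −10·log₁₀(1 − |Γ|²)

mismatch loss ≈ 1.94 dB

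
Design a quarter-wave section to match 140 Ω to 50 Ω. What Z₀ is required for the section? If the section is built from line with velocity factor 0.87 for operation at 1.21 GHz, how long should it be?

Z_qwt = √(Z_0·R_L) = √(50 × 140) = √7000
λ = 0.87·c/f = 0.216 m, so l = λ/4 = 0.0539 m

Z_qwt ≈ 83.7 Ω; length ≈ 5.39 cm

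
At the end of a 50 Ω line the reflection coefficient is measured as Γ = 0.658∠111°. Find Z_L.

Z_L ≈ 14.9 + j32.3 Ω

Z_L = Z_0·(1 + Γ)/(1 − Γ) = 50·(0.764 + j0.614)/(1.24 − j0.614)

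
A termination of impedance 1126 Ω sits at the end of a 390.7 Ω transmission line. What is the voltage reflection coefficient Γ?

Γ = 0.485

Γ = (Z_L − Z_0)/(Z_L + Z_0) = (1126 − 390.7)/(1126 + 390.7) = 735.3/1517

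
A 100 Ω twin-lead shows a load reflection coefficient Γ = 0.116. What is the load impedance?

Z_L ≈ 126 Ω

Z_L = Z_0·(1 + Γ)/(1 − Γ) = 100·(1.12)/(0.884)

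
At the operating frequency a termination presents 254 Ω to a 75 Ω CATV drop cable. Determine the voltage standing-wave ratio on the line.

Γ = (254 − 75)/(254 + 75) = 0.544
VSWR = (1 + 0.544)/(1 − 0.544)

VSWR ≈ 3.39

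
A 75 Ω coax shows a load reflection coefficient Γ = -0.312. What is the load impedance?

Z_L = Z_0·(1 + Γ)/(1 − Γ) = 75·(0.688)/(1.31)

Z_L ≈ 39.3 Ω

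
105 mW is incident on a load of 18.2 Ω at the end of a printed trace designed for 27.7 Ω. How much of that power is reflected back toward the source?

P_reflected ≈ 4.5 mW

Γ = (18.2 − 27.7)/(18.2 + 27.7) = -0.207
|Γ|² = 0.0428
P_refl = |Γ|²·P_inc = 4.5 mW, P_del = (1 − |Γ|²)·P_inc = 101 mW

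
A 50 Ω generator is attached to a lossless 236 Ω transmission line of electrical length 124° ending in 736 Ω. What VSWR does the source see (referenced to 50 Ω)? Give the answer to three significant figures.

tan(βl) = -1.48
Z_in = Z_0·(Z_L + jZ_0·tanβl)/(Z_0 + jZ_L·tanβl) = 105 + j136 Ω
Γ_s = (Z_in − Z_s)/(Z_in + Z_s) = (55.2 + j136)/(155 + j136), |Γ_s| = 0.712
VSWR = (1 + |Γ_s|)/(1 − |Γ_s|)

VSWR ≈ 5.95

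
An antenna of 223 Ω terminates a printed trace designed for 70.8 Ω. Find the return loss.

Γ = (223 − 70.8)/(223 + 70.8) = 0.518
RL = −20·log₁₀|Γ| = −20·log₁₀(0.518)

RL ≈ 5.71 dB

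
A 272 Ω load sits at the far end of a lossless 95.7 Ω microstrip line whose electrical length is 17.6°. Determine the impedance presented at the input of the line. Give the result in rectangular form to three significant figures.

Z_in ≈ 165 − j119 Ω

tan(βl) = tan(17.6°) = 0.317
Z_in = Z_0·(Z_L + jZ_0·tanβl)/(Z_0 + jZ_L·tanβl)
     = 95.7·(272 + j30.4)/(95.7 + j86.3)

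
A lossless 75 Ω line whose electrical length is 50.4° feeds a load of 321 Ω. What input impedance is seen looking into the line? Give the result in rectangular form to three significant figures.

Z_in ≈ 28.5 − j56.5 Ω

tan(βl) = tan(50.4°) = 1.21
Z_in = Z_0·(Z_L + jZ_0·tanβl)/(Z_0 + jZ_L·tanβl)
     = 75·(321 + j90.7)/(75 + j388)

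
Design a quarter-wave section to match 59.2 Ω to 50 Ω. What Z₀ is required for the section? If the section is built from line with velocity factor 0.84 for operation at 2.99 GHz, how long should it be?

Z_qwt = √(Z_0·R_L) = √(50 × 59.2) = √2960
λ = 0.84·c/f = 0.0843 m, so l = λ/4 = 0.0211 m

Z_qwt ≈ 54.4 Ω; length ≈ 2.11 cm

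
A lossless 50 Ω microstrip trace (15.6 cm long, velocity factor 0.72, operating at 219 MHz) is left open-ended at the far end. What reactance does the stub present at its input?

X_in ≈ -32.5 Ω (capacitive)

λ = v/f = 0.72·c / 219 MHz = 0.986 m
βl = 2π·l/λ = 2π × 0.158 = 56.9°
tan(βl) = 1.54
For an open-ended stub, Z_in = −jZ_0·cot(βl) = −jZ_0/tan(βl)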